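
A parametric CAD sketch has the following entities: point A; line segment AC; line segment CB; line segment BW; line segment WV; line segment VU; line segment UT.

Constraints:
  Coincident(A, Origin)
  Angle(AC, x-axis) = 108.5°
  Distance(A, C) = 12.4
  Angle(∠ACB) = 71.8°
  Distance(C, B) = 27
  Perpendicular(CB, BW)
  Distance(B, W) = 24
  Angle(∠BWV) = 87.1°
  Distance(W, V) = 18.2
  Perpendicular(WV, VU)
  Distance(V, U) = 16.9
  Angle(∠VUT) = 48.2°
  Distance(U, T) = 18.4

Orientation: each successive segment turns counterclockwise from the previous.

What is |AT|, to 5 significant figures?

20.269

A is at the origin; AC runs at 108.5° with length 12.4, so C = (-3.9346, 11.759). ∠ACB = 71.8° gives CB at -143.30° from the x-axis; with |CB| = 27.0, B = (-25.583, -4.3767). The perpendicularity gives BW at right angles to CB, so BW runs at -53.300°; with |BW| = 24.0, W = (-11.240, -23.619). ∠BWV = 87.1° gives WV at 39.600° from the x-axis; with |WV| = 18.2, V = (2.7838, -12.018). The perpendicularity gives VU at right angles to WV, so VU runs at 129.60°; with |VU| = 16.9, U = (-7.9886, 1.0035). ∠VUT = 48.2° gives UT at -98.600° from the x-axis; with |UT| = 18.4, T = (-10.740, -17.190). Then |AT| = |T − A| = 20.269.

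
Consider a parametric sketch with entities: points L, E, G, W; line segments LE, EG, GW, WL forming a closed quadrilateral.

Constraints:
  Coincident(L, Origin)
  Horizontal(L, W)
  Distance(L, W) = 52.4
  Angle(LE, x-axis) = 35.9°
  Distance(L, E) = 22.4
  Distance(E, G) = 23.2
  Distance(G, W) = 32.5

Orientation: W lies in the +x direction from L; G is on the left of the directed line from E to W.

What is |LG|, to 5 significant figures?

45.572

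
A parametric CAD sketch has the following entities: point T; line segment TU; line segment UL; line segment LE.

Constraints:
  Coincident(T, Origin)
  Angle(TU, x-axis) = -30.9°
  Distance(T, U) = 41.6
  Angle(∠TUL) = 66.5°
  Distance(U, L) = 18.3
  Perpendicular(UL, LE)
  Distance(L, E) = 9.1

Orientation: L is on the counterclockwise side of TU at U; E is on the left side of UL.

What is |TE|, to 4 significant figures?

29.10

∠TUL = 66.5°, so UL runs at -30.9° + (180° − 66.5°) = 82.60° from the x-axis; with |UL| = 18.3, L = U + 18.3·(cos 82.60°, sin 82.60°) = (38.05, -3.216). The perpendicularity gives LE at right angles to UL; with |LE| = 9.1 on the left of UL, E = L + 9.1·(-0.9917, 0.1288) = (29.03, -2.044). Then |TE| = |E − T| = 29.10.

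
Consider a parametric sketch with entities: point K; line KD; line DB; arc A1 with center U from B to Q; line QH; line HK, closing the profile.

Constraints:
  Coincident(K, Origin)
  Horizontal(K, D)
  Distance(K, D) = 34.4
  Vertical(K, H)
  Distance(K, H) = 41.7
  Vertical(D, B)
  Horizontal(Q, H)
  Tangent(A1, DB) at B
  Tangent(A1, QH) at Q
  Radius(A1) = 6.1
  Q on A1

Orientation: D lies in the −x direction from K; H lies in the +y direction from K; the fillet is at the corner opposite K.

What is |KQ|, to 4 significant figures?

50.40

The virtual corner opposite K is at (-34.40, 41.70). Since A1 is tangent to DB there, UB ⟂ DB and the tangent condition forces UQ to be normal to QH, with radius 6.1, so the center U sits 6.1 in from both sides at U = (-28.30, 35.60). That places the tangent points at B = (-34.40, 35.60) on DB and Q = (-28.30, 41.70) on QH. Then |KQ| = |Q − K| = 50.40.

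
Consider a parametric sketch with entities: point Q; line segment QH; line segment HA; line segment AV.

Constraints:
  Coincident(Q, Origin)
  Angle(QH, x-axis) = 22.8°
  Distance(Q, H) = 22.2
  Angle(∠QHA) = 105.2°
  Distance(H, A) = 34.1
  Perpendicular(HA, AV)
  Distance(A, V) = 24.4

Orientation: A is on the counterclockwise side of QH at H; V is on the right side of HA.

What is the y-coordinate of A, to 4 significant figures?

42.40

Q is at the origin; QH runs at 22.8° with length 22.2, so H = 22.2·(cos 22.8°, sin 22.8°) = (20.47, 8.603). ∠QHA = 105.2°, so HA runs at 22.8° + (180° − 105.2°) = 97.60° from the x-axis; with |HA| = 34.1, A = H + 34.1·(cos 97.60°, sin 97.60°) = (15.96, 42.40). So A.y = 42.40.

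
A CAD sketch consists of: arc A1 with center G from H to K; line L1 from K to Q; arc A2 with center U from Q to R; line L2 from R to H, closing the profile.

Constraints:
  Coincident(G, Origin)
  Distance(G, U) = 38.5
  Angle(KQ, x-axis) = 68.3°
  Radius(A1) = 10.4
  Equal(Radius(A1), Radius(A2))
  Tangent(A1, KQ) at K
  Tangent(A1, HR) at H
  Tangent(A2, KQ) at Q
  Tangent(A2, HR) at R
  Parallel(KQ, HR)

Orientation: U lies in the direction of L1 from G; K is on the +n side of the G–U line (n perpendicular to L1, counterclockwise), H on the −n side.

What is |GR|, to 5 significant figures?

39.880

Tangency of A1 to both parallel lines with radius 10.4 puts K and H at G ± 10.4·n: K = (-9.6630, 3.8454), H = (9.6630, -3.8454). Equal radii place Q and R the same way about U: Q = U + 10.4·n = (4.5723, 39.617), R = U − 10.4·n = (23.898, 31.926). Then |GR| = |R − G| = 39.880.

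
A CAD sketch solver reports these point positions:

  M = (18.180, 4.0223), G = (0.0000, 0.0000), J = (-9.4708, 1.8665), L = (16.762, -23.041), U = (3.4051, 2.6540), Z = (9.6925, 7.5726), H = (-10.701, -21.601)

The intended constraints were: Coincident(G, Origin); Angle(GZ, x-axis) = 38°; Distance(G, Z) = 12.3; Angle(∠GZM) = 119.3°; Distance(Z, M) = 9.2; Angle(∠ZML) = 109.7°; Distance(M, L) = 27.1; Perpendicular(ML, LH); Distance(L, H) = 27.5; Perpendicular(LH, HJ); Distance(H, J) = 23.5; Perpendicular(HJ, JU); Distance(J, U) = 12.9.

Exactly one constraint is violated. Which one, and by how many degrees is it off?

Perpendicular(HJ, JU) — off by 6.50°.

G = (0.00, 0.00) ✓; GZ at 38.00° ✓; |GZ| = 12.30 ✓; ∠GZM = 119.3° ✓; |ZM| = 9.200 ✓; ∠ZML = 109.7° ✓; |ML| = 27.10 ✓; ∠(ML, LH) = 90.00° ✓; |LH| = 27.50 ✓; ∠(LH, HJ) = 90.00° ✓; |HJ| = 23.50 ✓; ∠(HJ, JU) = 83.50° ✗; |JU| = 12.90 ✓.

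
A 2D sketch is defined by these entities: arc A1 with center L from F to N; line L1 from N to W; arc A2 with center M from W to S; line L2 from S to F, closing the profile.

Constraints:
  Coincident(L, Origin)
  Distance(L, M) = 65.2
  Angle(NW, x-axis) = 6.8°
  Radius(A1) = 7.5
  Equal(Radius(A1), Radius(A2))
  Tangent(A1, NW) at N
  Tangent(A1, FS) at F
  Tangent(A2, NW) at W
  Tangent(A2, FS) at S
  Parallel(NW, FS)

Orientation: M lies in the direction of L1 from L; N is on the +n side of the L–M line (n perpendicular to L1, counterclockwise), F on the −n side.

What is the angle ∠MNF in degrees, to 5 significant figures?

83.438°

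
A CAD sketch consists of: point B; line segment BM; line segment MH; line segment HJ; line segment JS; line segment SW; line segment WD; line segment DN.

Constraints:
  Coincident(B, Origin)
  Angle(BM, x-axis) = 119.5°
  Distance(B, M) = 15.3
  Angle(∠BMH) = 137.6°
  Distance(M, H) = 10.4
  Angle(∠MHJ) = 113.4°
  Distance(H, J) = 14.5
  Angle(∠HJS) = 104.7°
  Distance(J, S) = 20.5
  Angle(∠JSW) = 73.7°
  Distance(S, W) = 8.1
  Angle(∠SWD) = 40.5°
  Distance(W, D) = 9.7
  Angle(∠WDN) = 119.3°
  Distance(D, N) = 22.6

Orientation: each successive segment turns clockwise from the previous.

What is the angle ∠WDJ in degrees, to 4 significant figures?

109.9°

B is at the origin; BM runs at 119.5° with length 15.3, so M = (-7.534, 13.32). ∠BMH = 137.6° gives MH at 77.10° from the x-axis; with |MH| = 10.4, H = (-5.212, 23.45). ∠MHJ = 113.4° gives HJ at 10.50° from the x-axis; with |HJ| = 14.5, J = (9.045, 26.10). ∠HJS = 104.7° gives JS at -64.80° from the x-axis; with |JS| = 20.5, S = (17.77, 7.547). ∠JSW = 73.7° gives SW at -171.1° from the x-axis; with |SW| = 8.1, W = (9.771, 6.294). ∠SWD = 40.5° gives WD at 49.40° from the x-axis; with |WD| = 9.7, D = (16.08, 13.66). Then cos ∠WDJ = DW·DJ / (|DW||DJ|), giving 109.9°.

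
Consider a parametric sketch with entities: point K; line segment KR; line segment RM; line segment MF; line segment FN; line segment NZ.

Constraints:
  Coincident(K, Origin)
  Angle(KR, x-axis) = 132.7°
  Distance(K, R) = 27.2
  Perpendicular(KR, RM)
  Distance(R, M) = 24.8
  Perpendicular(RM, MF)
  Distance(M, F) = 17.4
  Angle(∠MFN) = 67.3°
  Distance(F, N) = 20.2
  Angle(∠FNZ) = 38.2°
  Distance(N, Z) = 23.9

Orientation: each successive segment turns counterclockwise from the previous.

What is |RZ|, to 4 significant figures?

29.37

K is at the origin; KR runs at 132.7° with length 27.2, so R = (-18.45, 19.99). The perpendicularity gives RM at right angles to KR, so RM runs at -137.3°; with |RM| = 24.8, M = (-36.67, 3.171). RM is perpendicular to MF, so MF runs at -47.30°; with |MF| = 17.4, F = (-24.87, -9.616). ∠MFN = 67.3° gives FN at 65.40° from the x-axis; with |FN| = 20.2, N = (-16.46, 8.750). ∠FNZ = 38.2° gives NZ at -152.8° from the x-axis; with |NZ| = 23.9, Z = (-37.72, -2.174). Then |RZ| = |Z − R| = 29.37.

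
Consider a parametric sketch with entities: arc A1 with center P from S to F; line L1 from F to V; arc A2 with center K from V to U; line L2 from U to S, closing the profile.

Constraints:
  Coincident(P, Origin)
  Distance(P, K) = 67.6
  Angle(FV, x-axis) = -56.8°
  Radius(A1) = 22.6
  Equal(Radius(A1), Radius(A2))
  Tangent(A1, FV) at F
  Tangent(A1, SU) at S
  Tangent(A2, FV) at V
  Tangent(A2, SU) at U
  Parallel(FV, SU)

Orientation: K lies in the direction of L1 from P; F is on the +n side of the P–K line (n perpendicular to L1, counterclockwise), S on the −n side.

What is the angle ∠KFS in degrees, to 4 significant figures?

71.51°

The slot axis is L1's direction at -56.8°, so u = (cos -56.8°, sin -56.8°) = (0.5476, -0.8368) and n = (−sin -56.8°, cos -56.8°) = (0.8368, 0.5476). P is at the origin and K lies 67.6 along u from P, so K = 67.6·u = (37.02, -56.57). Tangency of A1 to both parallel lines with radius 22.6 puts F and S at P ± 22.6·n: F = (18.91, 12.37), S = (-18.91, -12.37). Then cos ∠KFS = FK·FS / (|FK||FS|), giving 71.51°.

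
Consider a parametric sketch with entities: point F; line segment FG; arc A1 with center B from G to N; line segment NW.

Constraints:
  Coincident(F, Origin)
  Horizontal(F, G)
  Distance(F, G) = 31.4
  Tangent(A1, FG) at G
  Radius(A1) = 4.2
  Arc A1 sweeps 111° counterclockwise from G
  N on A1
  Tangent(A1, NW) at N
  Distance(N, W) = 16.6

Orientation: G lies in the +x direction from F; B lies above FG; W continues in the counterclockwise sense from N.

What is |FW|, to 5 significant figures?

36.225

On A1, G sits at bearing -90° from B; a 111° counterclockwise sweep puts N at bearing 21°, so N = B + 4.2·(cos 21°, sin 21°) = (35.321, 5.7051). Tangency of A1 to NW means the radius BN is perpendicular to NW, so NW runs along (−sin 21°, cos 21°); with |NW| = 16.6, W = (29.372, 21.203). Then |FW| = |W − F| = 36.225.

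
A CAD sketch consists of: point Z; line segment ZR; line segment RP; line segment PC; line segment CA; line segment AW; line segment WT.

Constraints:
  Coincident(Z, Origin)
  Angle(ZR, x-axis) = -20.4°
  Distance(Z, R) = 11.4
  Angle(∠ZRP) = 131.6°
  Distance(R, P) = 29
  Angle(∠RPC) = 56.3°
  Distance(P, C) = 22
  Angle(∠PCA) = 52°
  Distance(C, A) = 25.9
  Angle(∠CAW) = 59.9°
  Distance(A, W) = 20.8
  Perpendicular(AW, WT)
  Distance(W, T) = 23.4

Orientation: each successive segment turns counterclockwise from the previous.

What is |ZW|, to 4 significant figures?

38.08

∠PCA = 52.0° gives CA at -80.30° from the x-axis; with |CA| = 25.9, A = (21.28, -5.459). ∠CAW = 59.9° gives AW at 39.80° from the x-axis; with |AW| = 20.8, W = (37.26, 7.855). Then |ZW| = |W − Z| = 38.08.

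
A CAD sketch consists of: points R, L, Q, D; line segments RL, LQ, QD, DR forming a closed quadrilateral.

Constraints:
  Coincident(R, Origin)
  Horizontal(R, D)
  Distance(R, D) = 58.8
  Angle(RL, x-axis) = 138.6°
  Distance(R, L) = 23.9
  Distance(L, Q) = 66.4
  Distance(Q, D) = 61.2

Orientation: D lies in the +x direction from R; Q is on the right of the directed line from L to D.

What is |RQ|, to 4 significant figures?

44.57

Checks: |LQ| = 66.40 ✓; |QD| = 61.20 ✓.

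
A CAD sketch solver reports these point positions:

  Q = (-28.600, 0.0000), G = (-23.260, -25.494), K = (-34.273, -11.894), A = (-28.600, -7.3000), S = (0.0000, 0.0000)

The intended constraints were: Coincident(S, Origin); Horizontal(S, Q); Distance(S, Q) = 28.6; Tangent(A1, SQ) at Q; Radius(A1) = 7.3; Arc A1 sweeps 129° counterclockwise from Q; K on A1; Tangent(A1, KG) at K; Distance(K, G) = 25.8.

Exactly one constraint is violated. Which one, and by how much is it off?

Distance(K, G) = 25.8 — off by 8.30.

S = (0.00, 0.00) ✓; S.y = 0.00, Q.y = 0.00 ✓; |SQ| = 28.60 ✓; ∠(AQ, QS) = 90.00° ✓; |AQ| = 7.300 ✓; bearing(A→K) − bearing(A→Q) = 129.0° ✓; |AK| = 7.300 ✓; ∠(AK, KG) = 90.00° ✓; |KG| = 17.50 ✗.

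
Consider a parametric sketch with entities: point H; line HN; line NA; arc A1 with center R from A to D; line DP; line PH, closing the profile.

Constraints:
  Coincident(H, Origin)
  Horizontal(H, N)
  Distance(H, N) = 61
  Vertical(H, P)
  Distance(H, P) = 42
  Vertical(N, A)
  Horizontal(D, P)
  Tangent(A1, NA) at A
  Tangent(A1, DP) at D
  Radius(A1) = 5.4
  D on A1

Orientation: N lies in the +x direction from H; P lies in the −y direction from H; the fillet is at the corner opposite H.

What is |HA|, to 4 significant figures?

71.14

H is at the origin; HN is horizontal with |HN| = 61.0 and N on the +x side, so N = (61.00, 0.000). H and P share the same x with |HP| = 42.0 and P on the −y side, so P = (0.000, -42.00). The virtual corner opposite H is at (61.00, -42.00). Tangency of A1 to NA means the radius RA is perpendicular to NA and since A1 is tangent to DP there, RD ⟂ DP, with radius 5.4, so the center R sits 5.4 in from both sides at R = (55.60, -36.60). That places the tangent points at A = (61.00, -36.60) on NA and D = (55.60, -42.00) on DP. Then |HA| = |A − H| = 71.14.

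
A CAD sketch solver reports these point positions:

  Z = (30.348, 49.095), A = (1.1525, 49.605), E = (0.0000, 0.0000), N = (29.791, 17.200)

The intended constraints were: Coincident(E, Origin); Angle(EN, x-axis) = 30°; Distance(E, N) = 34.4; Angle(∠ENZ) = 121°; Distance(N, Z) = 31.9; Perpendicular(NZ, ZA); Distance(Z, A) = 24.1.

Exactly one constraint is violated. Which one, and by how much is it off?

Distance(Z, A) = 24.1 — off by 5.10.

E = (0.00, 0.00) ✓; EN at 30.00° ✓; |EN| = 34.40 ✓; ∠ENZ = 121.0° ✓; |NZ| = 31.90 ✓; ∠(NZ, ZA) = 90.00° ✓; |ZA| = 29.20 ✗.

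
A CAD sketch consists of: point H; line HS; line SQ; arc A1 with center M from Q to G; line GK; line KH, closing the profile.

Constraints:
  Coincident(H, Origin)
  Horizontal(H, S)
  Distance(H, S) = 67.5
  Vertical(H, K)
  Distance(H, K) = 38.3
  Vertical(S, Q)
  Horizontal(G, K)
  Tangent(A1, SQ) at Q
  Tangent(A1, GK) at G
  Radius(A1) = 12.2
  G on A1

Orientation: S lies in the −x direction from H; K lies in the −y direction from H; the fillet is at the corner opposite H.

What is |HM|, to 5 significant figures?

61.150

HK is vertical with |HK| = 38.3 and K on the −y side, so K = (0.0000, -38.300). The virtual corner opposite H is at (-67.500, -38.300). A1 meets SQ tangentially, so MQ is at right angles to SQ and A1 meets GK tangentially, so MG is at right angles to GK, with radius 12.2, so the center M sits 12.2 in from both sides at M = (-55.300, -26.100). Then |HM| = |M − H| = 61.150.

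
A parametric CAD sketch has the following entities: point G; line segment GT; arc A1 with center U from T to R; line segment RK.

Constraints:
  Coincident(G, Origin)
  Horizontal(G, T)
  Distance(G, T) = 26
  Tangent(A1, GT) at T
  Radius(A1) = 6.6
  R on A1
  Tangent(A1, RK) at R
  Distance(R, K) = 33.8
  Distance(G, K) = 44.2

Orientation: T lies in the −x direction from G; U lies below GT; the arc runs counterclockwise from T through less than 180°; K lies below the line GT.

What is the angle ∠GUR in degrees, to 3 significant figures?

170°

G is at the origin; G and T share the same y with |GT| = 26.0 and T on the −x side, so T = (-26.0, 0.00). The tangent condition forces UT to be normal to GT, so U = T + (0, -6.6) = (-26.0, -6.60). Since UR ⟂ RK (tangency), |UK| = √(6.6² + 33.8²) = 34.4 regardless of where R sits on A1. So K lies on both circle(G, 44.2) and circle(U, 34.4); the below-GT intersection is K = (-18.4, -40.2). R is the foot of the tangent from K: R = (-32.0, -9.26).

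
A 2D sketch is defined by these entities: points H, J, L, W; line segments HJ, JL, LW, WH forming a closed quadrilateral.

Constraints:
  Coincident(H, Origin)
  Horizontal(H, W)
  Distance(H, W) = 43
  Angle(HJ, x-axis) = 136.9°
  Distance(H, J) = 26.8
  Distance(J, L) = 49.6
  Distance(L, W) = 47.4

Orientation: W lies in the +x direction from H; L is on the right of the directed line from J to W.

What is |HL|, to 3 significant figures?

25.9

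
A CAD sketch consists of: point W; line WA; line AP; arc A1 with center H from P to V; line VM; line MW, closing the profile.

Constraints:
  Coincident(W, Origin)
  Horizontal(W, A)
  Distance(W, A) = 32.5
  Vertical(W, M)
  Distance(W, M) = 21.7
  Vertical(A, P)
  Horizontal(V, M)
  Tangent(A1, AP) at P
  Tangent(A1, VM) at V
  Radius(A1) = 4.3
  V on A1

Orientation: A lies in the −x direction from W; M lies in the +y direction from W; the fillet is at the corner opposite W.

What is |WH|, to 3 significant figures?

33.1

W is at the origin; WA is horizontal with |WA| = 32.5 and A on the −x side, so A = (-32.5, 0.00). W and M share the same x with |WM| = 21.7 and M on the +y side, so M = (0.00, 21.7). The virtual corner opposite W is at (-32.5, 21.7). Tangency of A1 to AP means the radius HP is perpendicular to AP and the tangent condition forces HV to be normal to VM, with radius 4.3, so the center H sits 4.3 in from both sides at H = (-28.2, 17.4). Then |WH| = |H − W| = 33.1.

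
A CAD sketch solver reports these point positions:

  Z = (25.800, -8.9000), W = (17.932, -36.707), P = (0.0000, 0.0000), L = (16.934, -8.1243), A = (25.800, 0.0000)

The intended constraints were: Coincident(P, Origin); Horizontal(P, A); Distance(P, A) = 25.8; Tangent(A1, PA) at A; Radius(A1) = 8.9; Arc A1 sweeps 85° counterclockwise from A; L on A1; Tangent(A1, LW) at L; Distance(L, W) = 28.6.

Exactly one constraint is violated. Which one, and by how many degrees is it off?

Tangent(A1, LW) at L — off by 7.00°.

P = (0.00, 0.00) ✓; P.y = 0.00, A.y = 0.00 ✓; |PA| = 25.80 ✓; ∠(ZA, AP) = 90.00° ✓; |ZA| = 8.900 ✓; bearing(Z→L) − bearing(Z→A) = 85.00° ✓; |ZL| = 8.900 ✓; ∠(ZL, LW) = 83.00° ✗; |LW| = 28.60 ✓.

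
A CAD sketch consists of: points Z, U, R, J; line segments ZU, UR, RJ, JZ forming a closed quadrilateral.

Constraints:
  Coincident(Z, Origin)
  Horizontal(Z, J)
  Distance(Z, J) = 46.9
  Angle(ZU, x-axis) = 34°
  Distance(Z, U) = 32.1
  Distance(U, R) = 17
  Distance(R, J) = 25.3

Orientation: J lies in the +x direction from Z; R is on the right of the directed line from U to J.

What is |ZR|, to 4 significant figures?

21.72

Z is at the origin; ZJ is horizontal with |ZJ| = 46.9 and J in +x, so J = (46.9, 0). ZU runs at 34.0° with |ZU| = 32.1, so U = (26.61, 17.95). R is determined by |UR| = 17.0 and |RJ| = 25.3 together: it lies at the intersection of circle(U, 17.0) and circle(J, 25.3). With |UJ| = 27.09, the foot of the radical line on UJ is 7.064 from U and the perpendicular offset is √(17.0² − 7.064²) = 15.46. Taking the right-of-UJ solution: R = (21.66, 1.688).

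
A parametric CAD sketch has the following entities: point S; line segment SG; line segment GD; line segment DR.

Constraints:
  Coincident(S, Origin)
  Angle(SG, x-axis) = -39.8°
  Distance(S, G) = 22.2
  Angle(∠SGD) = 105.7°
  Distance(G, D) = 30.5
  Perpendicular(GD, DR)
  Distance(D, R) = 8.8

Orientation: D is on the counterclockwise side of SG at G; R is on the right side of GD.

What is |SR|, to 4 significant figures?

47.36

S is at the origin; SG runs at -39.8° with length 22.2, so G = 22.2·(cos -39.8°, sin -39.8°) = (17.06, -14.21). ∠SGD = 105.7°, so GD runs at -39.8° + (180° − 105.7°) = 34.50° from the x-axis; with |GD| = 30.5, D = G + 30.5·(cos 34.50°, sin 34.50°) = (42.19, 3.065). GD ⟂ DR; with |DR| = 8.8 on the right of GD, R = D + 8.8·(0.5664, -0.8241) = (47.18, -4.187). Then |SR| = |R − S| = 47.36.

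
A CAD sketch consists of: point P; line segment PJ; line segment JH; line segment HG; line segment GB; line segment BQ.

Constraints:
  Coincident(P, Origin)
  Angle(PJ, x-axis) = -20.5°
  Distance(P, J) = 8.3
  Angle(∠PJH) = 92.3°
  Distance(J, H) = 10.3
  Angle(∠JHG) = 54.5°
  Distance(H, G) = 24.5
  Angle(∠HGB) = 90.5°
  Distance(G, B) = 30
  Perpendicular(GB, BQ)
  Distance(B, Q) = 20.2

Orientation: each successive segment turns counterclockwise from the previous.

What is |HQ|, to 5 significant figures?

30.518

P is at the origin; PJ runs at -20.5° with length 8.3, so J = (7.7744, -2.9067). ∠PJH = 92.3° gives JH at 67.200° from the x-axis; with |JH| = 10.3, H = (11.766, 6.5885). ∠JHG = 54.5° gives HG at -167.30° from the x-axis; with |HG| = 24.5, G = (-12.135, 1.2022). ∠HGB = 90.5° gives GB at -77.800° from the x-axis; with |GB| = 30.0, B = (-5.7951, -28.120). GB ⟂ BQ, so BQ runs at 12.200°; with |BQ| = 20.2, Q = (13.949, -23.851). Then |HQ| = |Q − H| = 30.518.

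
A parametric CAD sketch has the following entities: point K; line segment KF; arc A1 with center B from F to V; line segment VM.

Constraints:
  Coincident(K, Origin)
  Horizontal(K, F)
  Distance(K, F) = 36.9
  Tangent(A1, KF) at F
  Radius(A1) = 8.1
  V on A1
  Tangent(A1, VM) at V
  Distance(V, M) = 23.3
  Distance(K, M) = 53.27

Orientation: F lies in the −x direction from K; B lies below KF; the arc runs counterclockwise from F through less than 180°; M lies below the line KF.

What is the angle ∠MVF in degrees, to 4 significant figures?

132.0°

Checks: |BV| = 8.100 ✓; ∠(BV, VM) = 90.00° ✓; |VM| = 23.30 ✓; |KM| = 53.27 ✓.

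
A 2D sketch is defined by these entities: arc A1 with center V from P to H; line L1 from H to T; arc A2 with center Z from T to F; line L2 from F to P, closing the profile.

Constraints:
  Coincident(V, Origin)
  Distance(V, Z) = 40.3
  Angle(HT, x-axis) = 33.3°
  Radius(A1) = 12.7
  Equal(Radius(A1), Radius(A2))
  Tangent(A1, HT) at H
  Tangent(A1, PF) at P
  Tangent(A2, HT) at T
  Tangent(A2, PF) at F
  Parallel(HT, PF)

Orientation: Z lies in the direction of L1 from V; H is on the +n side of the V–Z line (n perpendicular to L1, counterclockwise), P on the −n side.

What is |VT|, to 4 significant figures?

42.25

The slot axis is L1's direction at 33.3°, so u = (cos 33.3°, sin 33.3°) = (0.8358, 0.5490) and n = (−sin 33.3°, cos 33.3°) = (-0.5490, 0.8358). V is at the origin and Z lies 40.3 along u from V, so Z = 40.3·u = (33.68, 22.13). Tangency of A1 to both parallel lines with radius 12.7 puts H and P at V ± 12.7·n: H = (-6.973, 10.61), P = (6.973, -10.61). Equal radii place T and F the same way about Z: T = Z + 12.7·n = (26.71, 32.74), F = Z − 12.7·n = (40.66, 11.51). Then |VT| = |T − V| = 42.25.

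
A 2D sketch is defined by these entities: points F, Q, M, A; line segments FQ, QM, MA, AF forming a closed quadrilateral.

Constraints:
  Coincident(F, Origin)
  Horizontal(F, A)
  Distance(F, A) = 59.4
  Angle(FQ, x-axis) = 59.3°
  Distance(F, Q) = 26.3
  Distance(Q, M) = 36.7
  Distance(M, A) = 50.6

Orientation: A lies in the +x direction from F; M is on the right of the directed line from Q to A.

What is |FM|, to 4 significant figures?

17.66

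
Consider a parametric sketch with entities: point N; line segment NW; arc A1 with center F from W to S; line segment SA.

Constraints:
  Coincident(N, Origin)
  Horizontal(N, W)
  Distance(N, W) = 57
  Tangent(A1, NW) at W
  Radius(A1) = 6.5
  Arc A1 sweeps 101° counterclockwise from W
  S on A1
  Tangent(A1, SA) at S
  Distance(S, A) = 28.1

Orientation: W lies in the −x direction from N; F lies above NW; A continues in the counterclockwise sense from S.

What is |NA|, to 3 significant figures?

66.2

N is at the origin; N and W share the same y with |NW| = 57.0 and W on the −x side, so W = (-57.0, 0.00). Tangency of A1 to NW means the radius FW is perpendicular to NW, so F = W + (0, 6.5) = (-57.0, 6.50). On A1, W sits at bearing -90° from F; a 101° counterclockwise sweep puts S at bearing 11°, so S = F + 6.5·(cos 11°, sin 11°) = (-50.6, 7.74). A1 meets SA tangentially, so FS is at right angles to SA, so SA runs along (−sin 11°, cos 11°); with |SA| = 28.1, A = (-56.0, 35.3). Then |NA| = |A − N| = 66.2.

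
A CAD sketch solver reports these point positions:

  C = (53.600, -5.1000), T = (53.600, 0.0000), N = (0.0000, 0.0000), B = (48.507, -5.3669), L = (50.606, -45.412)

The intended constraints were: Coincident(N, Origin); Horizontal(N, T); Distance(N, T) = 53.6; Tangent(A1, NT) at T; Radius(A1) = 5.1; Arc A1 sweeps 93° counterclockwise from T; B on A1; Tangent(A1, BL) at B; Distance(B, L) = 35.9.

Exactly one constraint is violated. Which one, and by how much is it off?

Distance(B, L) = 35.9 — off by 4.20.

N = (0.00, 0.00) ✓; N.y = 0.00, T.y = 0.00 ✓; |NT| = 53.60 ✓; ∠(CT, TN) = 90.00° ✓; |CT| = 5.100 ✓; bearing(C→B) − bearing(C→T) = 93.00° ✓; |CB| = 5.100 ✓; ∠(CB, BL) = 90.00° ✓; |BL| = 40.10 ✗.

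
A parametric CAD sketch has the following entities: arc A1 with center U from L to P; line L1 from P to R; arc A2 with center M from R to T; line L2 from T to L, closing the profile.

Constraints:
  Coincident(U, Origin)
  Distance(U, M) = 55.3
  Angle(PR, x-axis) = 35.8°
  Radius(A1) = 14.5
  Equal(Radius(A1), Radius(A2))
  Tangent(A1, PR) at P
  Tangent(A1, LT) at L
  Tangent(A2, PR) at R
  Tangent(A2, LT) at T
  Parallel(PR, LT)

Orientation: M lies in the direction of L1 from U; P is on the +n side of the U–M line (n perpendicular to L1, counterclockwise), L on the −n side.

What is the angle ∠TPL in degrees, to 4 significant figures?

62.33°

Tangency of A1 to both parallel lines with radius 14.5 puts P and L at U ± 14.5·n: P = (-8.482, 11.76), L = (8.482, -11.76). Equal radii place R and T the same way about M: R = M + 14.5·n = (36.37, 44.11), T = M − 14.5·n = (53.33, 20.59). Then cos ∠TPL = PT·PL / (|PT||PL|), giving 62.33°.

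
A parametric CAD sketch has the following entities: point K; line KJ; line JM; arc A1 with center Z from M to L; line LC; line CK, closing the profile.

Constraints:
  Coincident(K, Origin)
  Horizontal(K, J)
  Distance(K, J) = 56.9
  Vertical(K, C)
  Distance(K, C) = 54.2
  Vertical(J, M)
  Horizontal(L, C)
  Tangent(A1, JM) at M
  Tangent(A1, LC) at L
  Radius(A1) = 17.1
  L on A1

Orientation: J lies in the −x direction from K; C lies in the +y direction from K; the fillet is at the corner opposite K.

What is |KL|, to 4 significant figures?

67.24

K is at the origin; KJ is horizontal with |KJ| = 56.9 and J on the −x side, so J = (-56.90, 0.000). K and C share the same x with |KC| = 54.2 and C on the +y side, so C = (0.000, 54.20). The virtual corner opposite K is at (-56.90, 54.20). The tangent condition forces ZM to be normal to JM and the tangent condition forces ZL to be normal to LC, with radius 17.1, so the center Z sits 17.1 in from both sides at Z = (-39.80, 37.10). That places the tangent points at M = (-56.90, 37.10) on JM and L = (-39.80, 54.20) on LC. Then |KL| = |L − K| = 67.24.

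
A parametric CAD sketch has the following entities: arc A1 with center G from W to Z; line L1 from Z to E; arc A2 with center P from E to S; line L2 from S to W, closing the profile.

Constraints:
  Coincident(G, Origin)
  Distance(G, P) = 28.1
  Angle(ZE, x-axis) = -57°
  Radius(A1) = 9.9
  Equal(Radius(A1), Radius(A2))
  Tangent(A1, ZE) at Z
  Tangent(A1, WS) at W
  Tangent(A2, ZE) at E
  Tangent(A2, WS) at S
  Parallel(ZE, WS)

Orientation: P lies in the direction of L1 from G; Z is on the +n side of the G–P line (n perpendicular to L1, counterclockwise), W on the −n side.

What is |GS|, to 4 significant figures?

29.79

The slot axis is L1's direction at -57.0°, so u = (cos -57.0°, sin -57.0°) = (0.5446, -0.8387) and n = (−sin -57.0°, cos -57.0°) = (0.8387, 0.5446). G is at the origin and P lies 28.1 along u from G, so P = 28.1·u = (15.30, -23.57). Tangency of A1 to both parallel lines with radius 9.9 puts Z and W at G ± 9.9·n: Z = (8.303, 5.392), W = (-8.303, -5.392). Equal radii place E and S the same way about P: E = P + 9.9·n = (23.61, -18.17), S = P − 9.9·n = (7.002, -28.96). Then |GS| = |S − G| = 29.79.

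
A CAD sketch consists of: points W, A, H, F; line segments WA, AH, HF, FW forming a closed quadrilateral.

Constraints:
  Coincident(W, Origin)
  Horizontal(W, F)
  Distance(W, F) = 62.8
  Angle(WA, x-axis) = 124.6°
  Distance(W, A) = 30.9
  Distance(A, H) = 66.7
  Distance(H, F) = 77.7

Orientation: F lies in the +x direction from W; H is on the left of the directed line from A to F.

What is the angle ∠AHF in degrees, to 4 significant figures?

70.95°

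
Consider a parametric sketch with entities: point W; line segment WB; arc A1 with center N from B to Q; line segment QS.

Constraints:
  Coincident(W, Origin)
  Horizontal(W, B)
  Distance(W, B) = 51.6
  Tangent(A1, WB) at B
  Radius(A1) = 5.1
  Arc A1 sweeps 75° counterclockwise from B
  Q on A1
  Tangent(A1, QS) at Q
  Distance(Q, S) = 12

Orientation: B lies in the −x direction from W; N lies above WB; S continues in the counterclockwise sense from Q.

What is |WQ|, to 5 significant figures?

46.827

The tangent condition forces NB to be normal to WB, so N = B + (0, 5.1) = (-51.600, 5.1000). On A1, B sits at bearing -90° from N; a 75° counterclockwise sweep puts Q at bearing -15°, so Q = N + 5.1·(cos -15°, sin -15°) = (-46.674, 3.7800). Then |WQ| = |Q − W| = 46.827.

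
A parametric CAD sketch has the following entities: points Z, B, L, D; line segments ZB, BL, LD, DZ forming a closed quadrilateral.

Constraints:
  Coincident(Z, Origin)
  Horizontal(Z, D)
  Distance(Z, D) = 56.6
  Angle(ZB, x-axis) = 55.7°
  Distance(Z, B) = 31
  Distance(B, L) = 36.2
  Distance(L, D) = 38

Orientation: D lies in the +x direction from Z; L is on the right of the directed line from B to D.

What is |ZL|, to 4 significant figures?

22.66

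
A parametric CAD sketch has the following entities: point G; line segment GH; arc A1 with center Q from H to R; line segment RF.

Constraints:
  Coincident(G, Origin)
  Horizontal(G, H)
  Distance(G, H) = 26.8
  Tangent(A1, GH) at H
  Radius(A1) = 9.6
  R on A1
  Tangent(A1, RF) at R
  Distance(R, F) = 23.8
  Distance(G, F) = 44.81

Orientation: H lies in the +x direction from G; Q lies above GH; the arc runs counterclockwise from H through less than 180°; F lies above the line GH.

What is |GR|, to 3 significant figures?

38.1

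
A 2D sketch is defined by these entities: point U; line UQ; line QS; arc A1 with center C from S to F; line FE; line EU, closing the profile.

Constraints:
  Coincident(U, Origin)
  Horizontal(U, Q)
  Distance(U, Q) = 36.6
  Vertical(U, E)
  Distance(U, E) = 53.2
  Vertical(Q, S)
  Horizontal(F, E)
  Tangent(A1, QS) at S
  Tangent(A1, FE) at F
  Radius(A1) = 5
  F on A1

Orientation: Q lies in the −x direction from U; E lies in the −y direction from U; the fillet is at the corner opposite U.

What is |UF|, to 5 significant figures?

61.877

The virtual corner opposite U is at (-36.600, -53.200). The tangent condition forces CS to be normal to QS and since A1 is tangent to FE there, CF ⟂ FE, with radius 5.0, so the center C sits 5.0 in from both sides at C = (-31.600, -48.200). That places the tangent points at S = (-36.600, -48.200) on QS and F = (-31.600, -53.200) on FE. Then |UF| = |F − U| = 61.877.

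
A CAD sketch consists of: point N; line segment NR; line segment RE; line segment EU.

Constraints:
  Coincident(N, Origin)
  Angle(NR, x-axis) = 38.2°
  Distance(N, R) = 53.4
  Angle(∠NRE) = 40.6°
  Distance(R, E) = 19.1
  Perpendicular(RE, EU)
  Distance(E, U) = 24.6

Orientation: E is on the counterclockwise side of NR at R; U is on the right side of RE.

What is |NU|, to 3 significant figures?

63.1

∠NRE = 40.6°, so RE runs at 38.2° + (180° − 40.6°) = 178° from the x-axis; with |RE| = 19.1, E = R + 19.1·(cos 178°, sin 178°) = (22.9, 33.8). The perpendicularity gives EU at right angles to RE; with |EU| = 24.6 on the right of RE, U = E + 24.6·(0.0419, 0.999) = (23.9, 58.4). Then |NU| = |U − N| = 63.1.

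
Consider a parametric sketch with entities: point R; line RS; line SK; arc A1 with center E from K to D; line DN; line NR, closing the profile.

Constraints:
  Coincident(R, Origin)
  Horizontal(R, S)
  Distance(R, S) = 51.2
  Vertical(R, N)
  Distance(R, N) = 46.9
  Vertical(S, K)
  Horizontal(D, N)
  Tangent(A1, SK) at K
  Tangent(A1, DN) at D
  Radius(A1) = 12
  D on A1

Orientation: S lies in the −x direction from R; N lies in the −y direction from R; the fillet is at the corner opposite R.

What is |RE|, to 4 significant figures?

52.48

R is at the origin; RS is horizontal with |RS| = 51.2 and S on the −x side, so S = (-51.20, 0.000). R and N share the same x with |RN| = 46.9 and N on the −y side, so N = (0.000, -46.90). The virtual corner opposite R is at (-51.20, -46.90). A1 meets SK tangentially, so EK is at right angles to SK and since A1 is tangent to DN there, ED ⟂ DN, with radius 12.0, so the center E sits 12.0 in from both sides at E = (-39.20, -34.90). Then |RE| = |E − R| = 52.48.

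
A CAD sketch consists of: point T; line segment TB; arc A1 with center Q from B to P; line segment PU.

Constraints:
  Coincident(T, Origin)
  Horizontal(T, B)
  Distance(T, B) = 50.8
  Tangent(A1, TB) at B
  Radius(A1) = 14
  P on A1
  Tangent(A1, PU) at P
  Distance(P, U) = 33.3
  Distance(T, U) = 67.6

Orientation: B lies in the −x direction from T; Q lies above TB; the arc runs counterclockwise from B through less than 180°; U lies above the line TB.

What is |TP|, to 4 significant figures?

41.20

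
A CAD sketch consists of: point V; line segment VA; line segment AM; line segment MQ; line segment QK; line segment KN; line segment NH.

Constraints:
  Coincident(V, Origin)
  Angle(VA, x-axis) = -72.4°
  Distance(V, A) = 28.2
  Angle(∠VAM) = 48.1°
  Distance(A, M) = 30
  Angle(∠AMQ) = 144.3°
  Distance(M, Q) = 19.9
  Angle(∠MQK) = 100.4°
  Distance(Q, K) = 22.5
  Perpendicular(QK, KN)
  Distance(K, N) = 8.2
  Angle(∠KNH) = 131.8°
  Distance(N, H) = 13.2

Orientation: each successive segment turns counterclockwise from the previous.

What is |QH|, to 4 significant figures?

21.19

V is at the origin; VA runs at -72.4° with length 28.2, so A = (8.527, -26.88). ∠VAM = 48.1° gives AM at 59.50° from the x-axis; with |AM| = 30.0, M = (23.75, -1.031). ∠AMQ = 144.3° gives MQ at 95.20° from the x-axis; with |MQ| = 19.9, Q = (21.95, 18.79). ∠MQK = 100.4° gives QK at 174.8° from the x-axis; with |QK| = 22.5, K = (-0.4580, 20.83). QK is perpendicular to KN, so KN runs at -95.20°; with |KN| = 8.2, N = (-1.201, 12.66). ∠KNH = 131.8° gives NH at -47.00° from the x-axis; with |NH| = 13.2, H = (7.801, 3.006). Then |QH| = |H − Q| = 21.19.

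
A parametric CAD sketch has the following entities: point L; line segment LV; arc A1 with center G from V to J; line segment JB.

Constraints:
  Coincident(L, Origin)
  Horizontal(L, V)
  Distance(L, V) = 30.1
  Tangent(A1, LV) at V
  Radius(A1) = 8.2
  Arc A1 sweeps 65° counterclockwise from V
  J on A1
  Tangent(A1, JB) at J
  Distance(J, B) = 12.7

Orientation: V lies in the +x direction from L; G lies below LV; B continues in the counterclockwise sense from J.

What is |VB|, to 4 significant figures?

20.68

L is at the origin; L and V share the same y with |LV| = 30.1 and V on the +x side, so V = (30.10, 0.000). Since A1 is tangent to LV there, GV ⟂ LV, so G = V + (0, -8.2) = (30.10, -8.200). On A1, V sits at bearing 90° from G; a 65° counterclockwise sweep puts J at bearing 155°, so J = G + 8.2·(cos 155°, sin 155°) = (22.67, -4.735). The tangent condition forces GJ to be normal to JB, so JB runs along (−sin 155°, cos 155°); with |JB| = 12.7, B = (17.30, -16.24). Then |VB| = |B − V| = 20.68.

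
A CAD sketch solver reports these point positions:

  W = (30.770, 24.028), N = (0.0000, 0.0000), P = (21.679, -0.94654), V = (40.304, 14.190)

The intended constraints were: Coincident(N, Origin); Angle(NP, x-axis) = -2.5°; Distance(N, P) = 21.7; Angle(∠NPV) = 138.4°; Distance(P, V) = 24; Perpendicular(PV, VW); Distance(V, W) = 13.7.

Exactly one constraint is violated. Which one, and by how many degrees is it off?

Perpendicular(PV, VW) — off by 5.00°.

N = (0.00, 0.00) ✓; NP at -2.500° ✓; |NP| = 21.70 ✓; ∠NPV = 138.4° ✓; |PV| = 24.00 ✓; ∠(PV, VW) = 95.00° ✗; |VW| = 13.70 ✓.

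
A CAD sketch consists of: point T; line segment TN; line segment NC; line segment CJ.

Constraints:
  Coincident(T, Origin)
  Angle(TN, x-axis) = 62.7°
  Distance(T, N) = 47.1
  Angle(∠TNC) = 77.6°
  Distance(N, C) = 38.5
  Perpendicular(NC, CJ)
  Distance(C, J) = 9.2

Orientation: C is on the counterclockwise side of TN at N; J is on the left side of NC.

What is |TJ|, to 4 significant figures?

46.48

∠TNC = 77.6°, so NC runs at 62.7° + (180° − 77.6°) = 165.1° from the x-axis; with |NC| = 38.5, C = N + 38.5·(cos 165.1°, sin 165.1°) = (-15.60, 51.75). The perpendicularity gives CJ at right angles to NC; with |CJ| = 9.2 on the left of NC, J = C + 9.2·(-0.2571, -0.9664) = (-17.97, 42.86). Then |TJ| = |J − T| = 46.48.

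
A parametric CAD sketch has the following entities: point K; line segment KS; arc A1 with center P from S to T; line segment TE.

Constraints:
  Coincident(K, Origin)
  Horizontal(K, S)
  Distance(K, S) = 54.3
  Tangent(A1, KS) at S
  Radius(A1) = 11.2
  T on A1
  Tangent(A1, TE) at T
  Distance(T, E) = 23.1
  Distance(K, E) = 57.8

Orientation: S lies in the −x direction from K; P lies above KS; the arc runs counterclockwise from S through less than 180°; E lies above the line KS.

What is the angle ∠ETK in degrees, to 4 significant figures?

112.4°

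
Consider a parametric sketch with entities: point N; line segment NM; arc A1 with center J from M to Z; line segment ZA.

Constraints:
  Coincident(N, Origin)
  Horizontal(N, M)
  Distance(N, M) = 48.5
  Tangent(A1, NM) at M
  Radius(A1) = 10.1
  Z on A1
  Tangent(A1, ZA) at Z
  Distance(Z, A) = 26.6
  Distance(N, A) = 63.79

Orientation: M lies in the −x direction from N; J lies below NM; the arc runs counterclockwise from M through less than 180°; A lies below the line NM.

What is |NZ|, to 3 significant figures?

59.6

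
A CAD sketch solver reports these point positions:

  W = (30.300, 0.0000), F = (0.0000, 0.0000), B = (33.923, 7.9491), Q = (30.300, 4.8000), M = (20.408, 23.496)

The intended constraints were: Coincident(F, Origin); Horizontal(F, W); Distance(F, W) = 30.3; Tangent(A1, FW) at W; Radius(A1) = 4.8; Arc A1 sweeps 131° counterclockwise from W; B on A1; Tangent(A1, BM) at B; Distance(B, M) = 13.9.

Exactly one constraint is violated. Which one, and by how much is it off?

Distance(B, M) = 13.9 — off by 6.70.

F = (0.00, 0.00) ✓; F.y = 0.00, W.y = 0.00 ✓; |FW| = 30.30 ✓; ∠(QW, WF) = 90.00° ✓; |QW| = 4.800 ✓; bearing(Q→B) − bearing(Q→W) = 131.0° ✓; |QB| = 4.800 ✓; ∠(QB, BM) = 90.00° ✓; |BM| = 20.60 ✗.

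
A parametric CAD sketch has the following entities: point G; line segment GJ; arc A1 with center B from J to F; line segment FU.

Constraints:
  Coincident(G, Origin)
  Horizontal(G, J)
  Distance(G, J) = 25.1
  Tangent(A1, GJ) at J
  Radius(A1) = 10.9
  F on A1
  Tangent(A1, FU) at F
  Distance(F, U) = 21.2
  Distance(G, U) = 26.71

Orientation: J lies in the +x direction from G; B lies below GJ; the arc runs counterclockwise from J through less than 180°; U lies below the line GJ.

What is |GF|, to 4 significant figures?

16.46

G is at the origin; G and J share the same y with |GJ| = 25.1 and J on the +x side, so J = (25.10, 0.000). A1 meets GJ tangentially, so BJ is at right angles to GJ, so B = J + (0, -10.9) = (25.10, -10.90). Since BF ⟂ FU (tangency), |BU| = √(10.9² + 21.2²) = 23.84 regardless of where F sits on A1. So U lies on both circle(G, 26.71) and circle(B, 23.84); the below-GJ intersection is U = (6.565, -25.89). F is the foot of the tangent from U: F = (15.13, -6.497).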